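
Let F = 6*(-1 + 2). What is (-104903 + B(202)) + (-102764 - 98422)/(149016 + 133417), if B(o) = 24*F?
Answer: -29587599833/282433 ≈ -1.0476e+5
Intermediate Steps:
F = 6 (F = 6*1 = 6)
B(o) = 144 (B(o) = 24*6 = 144)
(-104903 + B(202)) + (-102764 - 98422)/(149016 + 133417) = (-104903 + 144) + (-102764 - 98422)/(149016 + 133417) = -104759 - 201186/282433 = -29587599833/282433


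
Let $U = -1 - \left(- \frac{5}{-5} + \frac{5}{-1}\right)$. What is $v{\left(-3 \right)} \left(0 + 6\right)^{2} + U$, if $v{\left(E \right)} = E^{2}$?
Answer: $327$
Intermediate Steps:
$U = 3$ ($U = -1 - \left(\left(-5\right) \left(- \frac{1}{5}\right) + 5 \left(-1\right)\right) = -1 - \left(1 - 5\right) = -1 - -4 = -1 + 4 = 3$)
$v{\left(-3 \right)} \left(0 + 6\right)^{2} + U = \left(-3\right)^{2} \left(0 + 6\right)^{2} + 3 = 9 \cdot 6^{2} + 3 = 9 \cdot 36 + 3 = 324 + 3 = 327$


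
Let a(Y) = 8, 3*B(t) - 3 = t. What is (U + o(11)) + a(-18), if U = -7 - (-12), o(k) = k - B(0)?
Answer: 23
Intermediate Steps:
B(t) = 1 + t/3
o(k) = -1 + k (o(k) = k - (1 + (1/3)*0) = k - (1 + 0) = k - 1*1 = k - 1 = -1 + k)
U = 5 (U = -7 - 1*(-12) = -7 + 12 = 5)
(U + o(11)) + a(-18) = (5 + (-1 + 11)) + 8 = (5 + 10) + 8 = 15 + 8 = 23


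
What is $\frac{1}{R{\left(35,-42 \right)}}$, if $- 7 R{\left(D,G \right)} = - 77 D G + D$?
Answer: $- \frac{1}{16175} \approx -6.1824 \cdot 10^{-5}$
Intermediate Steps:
$R{\left(D,G \right)} = - \frac{D}{7} + 11 D G$ ($R{\left(D,G \right)} = - \frac{- 77 D G + D}{7} = - \frac{D - 77 D G}{7} = - \frac{D}{7} + 11 D G$)
$\frac{1}{R{\left(35,-42 \right)}} = \frac{1}{\frac{1}{7} \cdot 35 \left(-1 + 77 \left(-42\right)\right)} = \frac{1}{\frac{1}{7} \cdot 35 \left(-1 - 3234\right)} = \frac{1}{\frac{1}{7} \cdot 35 \left(-3235\right)} = \frac{1}{-16175} = - \frac{1}{16175}$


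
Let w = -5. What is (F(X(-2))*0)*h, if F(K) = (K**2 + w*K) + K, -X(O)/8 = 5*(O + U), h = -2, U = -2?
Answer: 0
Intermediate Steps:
X(O) = 80 - 40*O (X(O) = -40*(O - 2) = -40*(-2 + O) = -8*(-10 + 5*O) = 80 - 40*O)
F(K) = K**2 - 4*K (F(K) = (K**2 - 5*K) + K = K**2 - 4*K)
(F(X(-2))*0)*h = (((80 - 40*(-2))*(-4 + (80 - 40*(-2))))*0)*(-2) = (((80 + 80)*(-4 + (80 + 80)))*0)*(-2) = ((160*(-4 + 160))*0)*(-2) = ((160*156)*0)*(-2) = (24960*0)*(-2) = 0*(-2) = 0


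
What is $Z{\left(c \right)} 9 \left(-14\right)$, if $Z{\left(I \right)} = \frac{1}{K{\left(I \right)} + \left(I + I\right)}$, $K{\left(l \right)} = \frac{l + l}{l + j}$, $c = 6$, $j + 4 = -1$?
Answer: $- \frac{21}{4} \approx -5.25$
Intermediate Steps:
$j = -5$ ($j = -4 - 1 = -5$)
$K{\left(l \right)} = \frac{2 l}{-5 + l}$ ($K{\left(l \right)} = \frac{l + l}{l - 5} = \frac{2 l}{-5 + l}$)
$Z{\left(I \right)} = \frac{1}{2 I + \frac{2 I}{-5 + I}}$ ($Z{\left(I \right)} = \frac{1}{\frac{2 I}{-5 + I} + \left(I + I\right)} = \frac{1}{\frac{2 I}{-5 + I} + 2 I} = \frac{1}{2 I + \frac{2 I}{-5 + I}}$)
$Z{\left(c \right)} 9 \left(-14\right) = \frac{-5 + 6}{2 \cdot 6 \left(-4 + 6\right)} 9 \left(-14\right) = \frac{1}{2} \cdot \frac{1}{6} \cdot \frac{1}{2} \cdot 1 \cdot 9 \left(-14\right) = \frac{1}{24} \cdot 9 \left(-14\right) = \frac{3}{8} \left(-14\right) = - \frac{21}{4}$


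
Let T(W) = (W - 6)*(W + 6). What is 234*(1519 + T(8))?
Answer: 361998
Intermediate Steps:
T(W) = (-6 + W)*(6 + W)
234*(1519 + T(8)) = 234*(1519 + (-36 + 8**2)) = 234*(1519 + (-36 + 64)) = 234*(1519 + 28) = 234*1547 = 361998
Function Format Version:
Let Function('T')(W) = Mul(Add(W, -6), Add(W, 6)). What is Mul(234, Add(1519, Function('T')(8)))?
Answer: 361998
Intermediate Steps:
Function('T')(W) = Mul(Add(-6, W), Add(6, W))
Mul(234, Add(1519, Function('T')(8))) = Mul(234, Add(1519, Add(-36, Pow(8, 2)))) = Mul(234, Add(1519, Add(-36, 64))) = Mul(234, Add(1519, 28)) = Mul(234, 1547) = 361998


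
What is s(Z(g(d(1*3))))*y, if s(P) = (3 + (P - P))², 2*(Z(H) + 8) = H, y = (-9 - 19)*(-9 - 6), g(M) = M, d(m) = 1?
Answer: 3780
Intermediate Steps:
y = 420 (y = -28*(-15) = 420)
Z(H) = -8 + H/2
s(P) = 9 (s(P) = (3 + 0)² = 3² = 9)
s(Z(g(d(1*3))))*y = 9*420 = 3780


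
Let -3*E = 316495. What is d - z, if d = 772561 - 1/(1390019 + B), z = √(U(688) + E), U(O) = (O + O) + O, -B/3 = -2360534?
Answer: 6544843991380/8471621 - I*√930909/3 ≈ 7.7256e+5 - 321.61*I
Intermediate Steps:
B = 7081602 (B = -3*(-2360534) = 7081602)
E = -316495/3 (E = -⅓*316495 = -316495/3 ≈ -1.0550e+5)
U(O) = 3*O (U(O) = 2*O + O = 3*O)
z = I*√930909/3 (z = √(3*688 - 316495/3) = √(2064 - 316495/3) = √(-310303/3) = I*√930909/3 ≈ 321.61*I)
d = 6544843991380/8471621 (d = 772561 - 1/(1390019 + 7081602) = 772561 - 1/8471621 = 6544843991380/8471621 ≈ 7.7256e+5)
d - z = 6544843991380/8471621 - I*√930909/3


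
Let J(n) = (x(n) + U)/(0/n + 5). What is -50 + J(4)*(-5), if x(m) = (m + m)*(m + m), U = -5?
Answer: -109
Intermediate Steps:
x(m) = 4*m² (x(m) = (2*m)*(2*m) = 4*m²)
J(n) = -1 + 4*n²/5 (J(n) = (4*n² - 5)/(0/n + 5) = (-5 + 4*n²)/(0 + 5) = (-5 + 4*n²)/5 = (-5 + 4*n²)*(⅕) = -1 + 4*n²/5)
-50 + J(4)*(-5) = -50 + (-1 + (⅘)*4²)*(-5) = -50 + (-1 + (⅘)*16)*(-5) = -50 + (-1 + 64/5)*(-5) = -50 + (59/5)*(-5) = -50 - 59 = -109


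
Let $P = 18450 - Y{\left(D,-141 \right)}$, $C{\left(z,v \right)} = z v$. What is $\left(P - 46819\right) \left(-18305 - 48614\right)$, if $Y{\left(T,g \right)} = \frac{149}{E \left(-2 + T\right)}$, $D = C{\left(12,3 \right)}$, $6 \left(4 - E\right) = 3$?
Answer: $\frac{225922559140}{119} \approx 1.8985 \cdot 10^{9}$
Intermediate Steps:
$E = \frac{7}{2}$ ($E = 4 - \frac{1}{2} = \frac{7}{2} \approx 3.5$)
$C{\left(z,v \right)} = v z$
$D = 36$ ($D = 3 \cdot 12 = 36$)
$Y{\left(T,g \right)} = \frac{149}{-7 + \frac{7 T}{2}}$ ($Y{\left(T,g \right)} = \frac{149}{\frac{7}{2} \left(-2 + T\right)} = \frac{149}{-7 + \frac{7 T}{2}}$)
$P = \frac{2195401}{119}$ ($P = 18450 - \frac{298}{7 \left(-2 + 36\right)} = 18450 - \frac{298}{7 \cdot 34} = 18450 - \frac{298}{7} \cdot \frac{1}{34} = 18450 - \frac{149}{119} = \frac{2195401}{119} \approx 18449.0$)
$\left(P - 46819\right) \left(-18305 - 48614\right) = \left(\frac{2195401}{119} - 46819\right) \left(-18305 - 48614\right) = \left(- \frac{3376060}{119}\right) \left(-66919\right) = \frac{225922559140}{119}$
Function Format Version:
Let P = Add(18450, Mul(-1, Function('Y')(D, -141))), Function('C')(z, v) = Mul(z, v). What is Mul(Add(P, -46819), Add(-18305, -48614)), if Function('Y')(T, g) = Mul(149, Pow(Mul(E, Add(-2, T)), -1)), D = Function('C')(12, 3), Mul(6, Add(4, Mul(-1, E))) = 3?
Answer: Rational(225922559140, 119) ≈ 1.8985e+9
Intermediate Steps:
E = Rational(7, 2) (E = Add(4, Mul(Rational(-1, 6), 3)) = Add(4, Rational(-1, 2)) = Rational(7, 2) ≈ 3.5000)
Function('C')(z, v) = Mul(v, z)
D = 36 (D = Mul(3, 12) = 36)
Function('Y')(T, g) = Mul(149, Pow(Add(-7, Mul(Rational(7, 2), T)), -1)) (Function('Y')(T, g) = Mul(149, Pow(Mul(Rational(7, 2), Add(-2, T)), -1)) = Mul(149, Pow(Add(-7, Mul(Rational(7, 2), T)), -1)))
P = Rational(2195401, 119) (P = Add(18450, Mul(-1, Mul(Rational(298, 7), Pow(Add(-2, 36), -1)))) = Add(18450, Mul(-1, Mul(Rational(298, 7), Pow(34, -1)))) = Add(18450, Mul(-1, Mul(Rational(298, 7), Rational(1, 34)))) = Add(18450, Mul(-1, Rational(149, 119))) = Add(18450, Rational(-149, 119)) = Rational(2195401, 119) ≈ 18449.)
Mul(Add(P, -46819), Add(-18305, -48614)) = Mul(Add(Rational(2195401, 119), -46819), Add(-18305, -48614)) = Mul(Rational(-3376060, 119), -66919) = Rational(225922559140, 119)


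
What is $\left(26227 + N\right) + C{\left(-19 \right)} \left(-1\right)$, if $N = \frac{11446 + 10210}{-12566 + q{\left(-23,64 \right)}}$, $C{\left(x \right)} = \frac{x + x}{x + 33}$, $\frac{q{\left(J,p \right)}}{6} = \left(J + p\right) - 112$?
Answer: $\frac{6084907}{232} \approx 26228.0$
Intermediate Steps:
$q{\left(J,p \right)} = -672 + 6 J + 6 p$ ($q{\left(J,p \right)} = 6 \left(\left(J + p\right) - 112\right) = 6 \left(-112 + J + p\right) = -672 + 6 J + 6 p$)
$C{\left(x \right)} = \frac{2 x}{33 + x}$
$N = - \frac{2707}{1624}$ ($N = \frac{11446 + 10210}{-12566 + \left(-672 + 6 \left(-23\right) + 6 \cdot 64\right)} = \frac{21656}{-12566 - 426} = \frac{21656}{-12992} = 21656 \left(- \frac{1}{12992}\right) = - \frac{2707}{1624} \approx -1.6669$)
$\left(26227 + N\right) + C{\left(-19 \right)} \left(-1\right) = \left(26227 - \frac{2707}{1624}\right) + 2 \left(-19\right) \frac{1}{33 - 19} \left(-1\right) = \frac{42589941}{1624} + 2 \left(-19\right) \frac{1}{14} \left(-1\right) = \frac{42589941}{1624} - - \frac{19}{7} = \frac{42589941}{1624} + \frac{19}{7} = \frac{6084907}{232}$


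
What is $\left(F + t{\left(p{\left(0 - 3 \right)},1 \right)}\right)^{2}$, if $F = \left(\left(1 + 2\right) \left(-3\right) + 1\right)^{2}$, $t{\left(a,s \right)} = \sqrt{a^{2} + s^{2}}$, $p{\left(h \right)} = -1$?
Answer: $\left(64 + \sqrt{2}\right)^{2} \approx 4279.0$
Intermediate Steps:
$F = 64$ ($F = \left(3 \left(-3\right) + 1\right)^{2} = \left(-9 + 1\right)^{2} = \left(-8\right)^{2} = 64$)
$\left(F + t{\left(p{\left(0 - 3 \right)},1 \right)}\right)^{2} = \left(64 + \sqrt{\left(-1\right)^{2} + 1^{2}}\right)^{2} = \left(64 + \sqrt{1 + 1}\right)^{2} = \left(64 + \sqrt{2}\right)^{2}$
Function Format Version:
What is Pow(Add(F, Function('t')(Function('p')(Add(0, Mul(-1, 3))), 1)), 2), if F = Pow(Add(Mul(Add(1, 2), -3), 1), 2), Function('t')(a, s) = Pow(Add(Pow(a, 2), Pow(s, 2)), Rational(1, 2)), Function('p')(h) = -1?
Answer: Pow(Add(64, Pow(2, Rational(1, 2))), 2) ≈ 4279.0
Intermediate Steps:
F = 64 (F = Pow(Add(Mul(3, -3), 1), 2) = Pow(Add(-9, 1), 2) = Pow(-8, 2) = 64)
Pow(Add(F, Function('t')(Function('p')(Add(0, Mul(-1, 3))), 1)), 2) = Pow(Add(64, Pow(Add(Pow(-1, 2), Pow(1, 2)), Rational(1, 2))), 2) = Pow(Add(64, Pow(Add(1, 1), Rational(1, 2))), 2) = Pow(Add(64, Pow(2, Rational(1, 2))), 2)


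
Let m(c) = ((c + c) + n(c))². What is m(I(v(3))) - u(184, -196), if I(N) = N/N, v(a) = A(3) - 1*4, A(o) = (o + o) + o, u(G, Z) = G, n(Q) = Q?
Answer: -175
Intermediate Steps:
A(o) = 3*o (A(o) = 2*o + o = 3*o)
v(a) = 5 (v(a) = 3*3 - 1*4 = 9 - 4 = 5)
I(N) = 1
m(c) = 9*c² (m(c) = ((c + c) + c)² = (2*c + c)² = (3*c)² = 9*c²)
m(I(v(3))) - u(184, -196) = 9*1² - 1*184 = 9*1 - 184 = 9 - 184 = -175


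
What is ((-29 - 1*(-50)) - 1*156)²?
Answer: 18225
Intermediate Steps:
((-29 - 1*(-50)) - 1*156)² = ((-29 + 50) - 156)² = (21 - 156)² = (-135)² = 18225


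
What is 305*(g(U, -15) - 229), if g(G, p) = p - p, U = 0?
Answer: -69845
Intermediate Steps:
g(G, p) = 0
305*(g(U, -15) - 229) = 305*(0 - 229) = 305*(-229) = -69845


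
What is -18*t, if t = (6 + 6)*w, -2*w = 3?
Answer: 324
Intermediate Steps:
w = -3/2 (w = -½*3 = -3/2 ≈ -1.5000)
t = -18 (t = (6 + 6)*(-3/2) = 12*(-3/2) = -18)
-18*t = -18*(-18) = 324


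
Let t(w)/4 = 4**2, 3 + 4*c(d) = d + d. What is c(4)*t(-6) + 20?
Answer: 100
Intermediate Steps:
c(d) = -3/4 + d/2 (c(d) = -3/4 + (d + d)/4 = -3/4 + (2*d)/4 = -3/4 + d/2)
t(w) = 64 (t(w) = 4*4**2 = 4*16 = 64)
c(4)*t(-6) + 20 = (-3/4 + (1/2)*4)*64 + 20 = (-3/4 + 2)*64 + 20 = (5/4)*64 + 20 = 80 + 20 = 100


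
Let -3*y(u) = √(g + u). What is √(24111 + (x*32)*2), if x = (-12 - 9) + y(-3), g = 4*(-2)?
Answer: √(204903 - 192*I*√11)/3 ≈ 150.89 - 0.23446*I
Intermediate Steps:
g = -8
y(u) = -√(-8 + u)/3
x = -21 - I*√11/3 (x = (-12 - 9) - √(-8 - 3)/3 = -21 - I*√11/3 ≈ -21.0 - 1.1055*I)
√(24111 + (x*32)*2) = √(24111 + ((-21 - I*√11/3)*32)*2) = √(24111 + (-672 - 32*I*√11/3)*2) = √(24111 + (-1344 - 64*I*√11/3)) = √(22767 - 64*I*√11/3)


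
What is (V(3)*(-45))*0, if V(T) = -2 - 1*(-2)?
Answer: 0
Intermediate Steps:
V(T) = 0 (V(T) = -2 + 2 = 0)
(V(3)*(-45))*0 = (0*(-45))*0 = 0*0 = 0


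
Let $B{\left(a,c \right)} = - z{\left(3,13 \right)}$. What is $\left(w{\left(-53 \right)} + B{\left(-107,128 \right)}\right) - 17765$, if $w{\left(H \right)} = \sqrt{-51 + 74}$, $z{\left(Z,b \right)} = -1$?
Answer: $-17764 + \sqrt{23} \approx -17759.0$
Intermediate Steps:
$B{\left(a,c \right)} = 1$ ($B{\left(a,c \right)} = \left(-1\right) \left(-1\right) = 1$)
$w{\left(H \right)} = \sqrt{23}$
$\left(w{\left(-53 \right)} + B{\left(-107,128 \right)}\right) - 17765 = \left(\sqrt{23} + 1\right) - 17765 = \left(1 + \sqrt{23}\right) - 17765 = -17764 + \sqrt{23}$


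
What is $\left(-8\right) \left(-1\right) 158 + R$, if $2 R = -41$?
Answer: $\frac{2487}{2} \approx 1243.5$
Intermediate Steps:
$R = - \frac{41}{2}$ ($R = \frac{1}{2} \left(-41\right) = - \frac{41}{2} \approx -20.5$)
$\left(-8\right) \left(-1\right) 158 + R = \left(-8\right) \left(-1\right) 158 - \frac{41}{2} = 8 \cdot 158 - \frac{41}{2} = 1264 - \frac{41}{2} = \frac{2487}{2}$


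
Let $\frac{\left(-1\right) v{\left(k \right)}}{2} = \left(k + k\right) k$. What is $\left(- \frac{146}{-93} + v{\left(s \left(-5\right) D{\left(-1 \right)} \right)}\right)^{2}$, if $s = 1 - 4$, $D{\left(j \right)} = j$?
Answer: $\frac{6981270916}{8649} \approx 8.0718 \cdot 10^{5}$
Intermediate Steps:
$s = -3$ ($s = 1 - 4 = -3$)
$v{\left(k \right)} = - 4 k^{2}$ ($v{\left(k \right)} = - 2 \left(k + k\right) k = - 2 \cdot 2 k k = - 2 \cdot 2 k^{2} = - 4 k^{2}$)
$\left(- \frac{146}{-93} + v{\left(s \left(-5\right) D{\left(-1 \right)} \right)}\right)^{2} = \left(- \frac{146}{-93} - 4 \left(\left(-3\right) \left(-5\right) \left(-1\right)\right)^{2}\right)^{2} = \left(\left(-146\right) \left(- \frac{1}{93}\right) - 4 \left(15 \left(-1\right)\right)^{2}\right)^{2} = \left(\frac{146}{93} - 4 \left(-15\right)^{2}\right)^{2} = \left(\frac{146}{93} - 900\right)^{2} = \left(- \frac{83554}{93}\right)^{2} = \frac{6981270916}{8649}$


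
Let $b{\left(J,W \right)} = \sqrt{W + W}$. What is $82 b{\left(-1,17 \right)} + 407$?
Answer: $407 + 82 \sqrt{34} \approx 885.14$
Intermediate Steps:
$b{\left(J,W \right)} = \sqrt{2} \sqrt{W}$ ($b{\left(J,W \right)} = \sqrt{2 W} = \sqrt{2} \sqrt{W}$)
$82 b{\left(-1,17 \right)} + 407 = 82 \sqrt{2} \sqrt{17} + 407 = 82 \sqrt{34} + 407 = 407 + 82 \sqrt{34}$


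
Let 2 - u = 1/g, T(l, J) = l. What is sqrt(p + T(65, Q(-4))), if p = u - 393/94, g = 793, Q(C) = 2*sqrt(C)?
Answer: sqrt(349048207482)/74542 ≈ 7.9258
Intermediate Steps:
u = 1585/793 (u = 2 - 1/793 = 1585/793 ≈ 1.9987)
p = -162659/74542 (p = 1585/793 - 393/94 = -162659/74542 ≈ -2.1821)
sqrt(p + T(65, Q(-4))) = sqrt(-162659/74542 + 65) = sqrt(4682571/74542) = sqrt(349048207482)/74542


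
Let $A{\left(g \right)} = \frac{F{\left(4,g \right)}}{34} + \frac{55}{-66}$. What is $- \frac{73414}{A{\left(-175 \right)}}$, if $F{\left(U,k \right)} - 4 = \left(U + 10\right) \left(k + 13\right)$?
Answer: $\frac{7488228}{6877} \approx 1088.9$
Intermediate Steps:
$F{\left(U,k \right)} = 4 + \left(10 + U\right) \left(13 + k\right)$ ($F{\left(U,k \right)} = 4 + \left(U + 10\right) \left(k + 13\right) = 4 + \left(10 + U\right) \left(13 + k\right)$)
$A{\left(g \right)} = \frac{473}{102} + \frac{7 g}{17}$ ($A{\left(g \right)} = \frac{134 + 10 g + 13 \cdot 4 + 4 g}{34} + \frac{55}{-66} = \left(134 + 10 g + 52 + 4 g\right) \frac{1}{34} + 55 \left(- \frac{1}{66}\right) = \left(186 + 14 g\right) \frac{1}{34} - \frac{5}{6} = \left(\frac{93}{17} + \frac{7 g}{17}\right) - \frac{5}{6} = \frac{473}{102} + \frac{7 g}{17}$)
$- \frac{73414}{A{\left(-175 \right)}} = - \frac{73414}{\frac{473}{102} + \frac{7}{17} \left(-175\right)} = - \frac{73414}{\frac{473}{102} - \frac{1225}{17}} = - \frac{73414}{- \frac{6877}{102}} = \left(-73414\right) \left(- \frac{102}{6877}\right) = \frac{7488228}{6877}$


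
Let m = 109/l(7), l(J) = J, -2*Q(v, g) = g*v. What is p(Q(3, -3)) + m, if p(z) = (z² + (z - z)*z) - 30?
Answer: 163/28 ≈ 5.8214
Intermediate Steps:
Q(v, g) = -g*v/2
m = 109/7 ≈ 15.571
p(z) = -30 + z² (p(z) = (z² + 0*z) - 30 = (z² + 0) - 30 = z² - 30 = -30 + z²)
p(Q(3, -3)) + m = (-30 + (-½*(-3)*3)²) + 109/7 = (-30 + (9/2)²) + 109/7 = (-30 + 81/4) + 109/7 = -39/4 + 109/7 = 163/28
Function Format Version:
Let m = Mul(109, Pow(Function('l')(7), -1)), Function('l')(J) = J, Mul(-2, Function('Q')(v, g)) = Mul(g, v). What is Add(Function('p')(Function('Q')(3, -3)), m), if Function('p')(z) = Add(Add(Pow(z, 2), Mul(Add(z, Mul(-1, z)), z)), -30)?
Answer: Rational(163, 28) ≈ 5.8214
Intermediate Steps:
Function('Q')(v, g) = Mul(Rational(-1, 2), g, v) (Function('Q')(v, g) = Mul(Rational(-1, 2), Mul(g, v)) = Mul(Rational(-1, 2), g, v))
m = Rational(109, 7) (m = Mul(109, Pow(7, -1)) = Mul(109, Rational(1, 7)) = Rational(109, 7) ≈ 15.571)
Function('p')(z) = Add(-30, Pow(z, 2)) (Function('p')(z) = Add(Add(Pow(z, 2), Mul(0, z)), -30) = Add(Add(Pow(z, 2), 0), -30) = Add(Pow(z, 2), -30) = Add(-30, Pow(z, 2)))
Add(Function('p')(Function('Q')(3, -3)), m) = Add(Add(-30, Pow(Mul(Rational(-1, 2), -3, 3), 2)), Rational(109, 7)) = Add(Add(-30, Pow(Rational(9, 2), 2)), Rational(109, 7)) = Add(Add(-30, Rational(81, 4)), Rational(109, 7)) = Add(Rational(-39, 4), Rational(109, 7)) = Rational(163, 28)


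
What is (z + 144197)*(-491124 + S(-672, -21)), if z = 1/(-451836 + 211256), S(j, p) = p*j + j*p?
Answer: -802921210524555/12029 ≈ -6.6749e+10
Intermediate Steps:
S(j, p) = 2*j*p (S(j, p) = j*p + j*p = 2*j*p)
z = -1/240580 (z = 1/(-240580) = -1/240580 ≈ -4.1566e-6)
(z + 144197)*(-491124 + S(-672, -21)) = (-1/240580 + 144197)*(-491124 + 2*(-672)*(-21)) = 34690914259*(-491124 + 28224)/240580 = (34690914259/240580)*(-462900) = -802921210524555/12029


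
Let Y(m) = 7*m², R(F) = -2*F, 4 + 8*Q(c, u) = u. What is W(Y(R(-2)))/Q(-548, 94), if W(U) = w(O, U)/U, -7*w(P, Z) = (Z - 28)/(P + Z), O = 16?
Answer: -1/13440 ≈ -7.4405e-5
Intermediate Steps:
w(P, Z) = -(-28 + Z)/(7*(P + Z)) (w(P, Z) = -(Z - 28)/(7*(P + Z)) = -(-28 + Z)/(7*(P + Z)))
Q(c, u) = -½ + u/8
W(U) = (4 - U/7)/(U*(16 + U)) (W(U) = ((4 - U/7)/(16 + U))/U = (4 - U/7)/(U*(16 + U)))
W(Y(R(-2)))/Q(-548, 94) = ((28 - 7*(-2*(-2))²)/(7*((7*(-2*(-2))²))*(16 + 7*(-2*(-2))²)))/(-½ + (⅛)*94) = ((28 - 7*4²)/(7*((7*4²))*(16 + 7*4²)))/(-½ + 47/4) = ((28 - 7*16)/(7*((7*16))*(16 + 7*16)))/(45/4) = ((⅐)*(28 - 1*112)/(112*(16 + 112)))*(4/45) = ((⅐)*(1/112)*(28 - 112)/128)*(4/45) = ((⅐)*(1/112)*(1/128)*(-84))*(4/45) = -3/3584*4/45 = -1/13440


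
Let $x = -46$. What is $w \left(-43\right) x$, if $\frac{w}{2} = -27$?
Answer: $-106812$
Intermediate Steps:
$w = -54$ ($w = 2 \left(-27\right) = -54$)
$w \left(-43\right) x = \left(-54\right) \left(-43\right) \left(-46\right) = 2322 \left(-46\right) = -106812$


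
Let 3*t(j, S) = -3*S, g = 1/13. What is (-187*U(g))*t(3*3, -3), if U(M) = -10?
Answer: 5610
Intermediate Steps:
g = 1/13 ≈ 0.076923
t(j, S) = -S (t(j, S) = (-3*S)/3 = -S)
(-187*U(g))*t(3*3, -3) = (-187*(-10))*(-1*(-3)) = 1870*3 = 5610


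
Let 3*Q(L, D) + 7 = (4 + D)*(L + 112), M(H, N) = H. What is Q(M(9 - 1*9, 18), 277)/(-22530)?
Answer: -6293/13518 ≈ -0.46553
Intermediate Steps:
Q(L, D) = -7/3 + (4 + D)*(112 + L)/3 (Q(L, D) = -7/3 + ((4 + D)*(L + 112))/3 = -7/3 + ((4 + D)*(112 + L))/3 = -7/3 + (4 + D)*(112 + L)/3)
Q(M(9 - 1*9, 18), 277)/(-22530) = (147 + 4*(9 - 1*9)/3 + (112/3)*277 + (⅓)*277*(9 - 1*9))/(-22530) = (147 + 4*(9 - 9)/3 + 31024/3 + (⅓)*277*(9 - 9))*(-1/22530) = (147 + (4/3)*0 + 31024/3 + (⅓)*277*0)*(-1/22530) = (147 + 0 + 31024/3 + 0)*(-1/22530) = (31465/3)*(-1/22530) = -6293/13518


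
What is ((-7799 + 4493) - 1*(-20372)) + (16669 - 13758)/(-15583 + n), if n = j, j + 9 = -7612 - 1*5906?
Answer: 170659/10 ≈ 17066.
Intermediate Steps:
j = -13527 (j = -9 + (-7612 - 1*5906) = -9 + (-7612 - 5906) = -9 - 13518 = -13527)
n = -13527
((-7799 + 4493) - 1*(-20372)) + (16669 - 13758)/(-15583 + n) = ((-7799 + 4493) - 1*(-20372)) + (16669 - 13758)/(-15583 - 13527) = (-3306 + 20372) + 2911/(-29110) = 17066 + 2911*(-1/29110) = 17066 - 1/10 = 170659/10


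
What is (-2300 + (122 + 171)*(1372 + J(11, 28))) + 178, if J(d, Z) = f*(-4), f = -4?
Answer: 404562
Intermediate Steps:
J(d, Z) = 16 (J(d, Z) = -4*(-4) = 16)
(-2300 + (122 + 171)*(1372 + J(11, 28))) + 178 = (-2300 + (122 + 171)*(1372 + 16)) + 178 = (-2300 + 293*1388) + 178 = (-2300 + 406684) + 178 = 404384 + 178 = 404562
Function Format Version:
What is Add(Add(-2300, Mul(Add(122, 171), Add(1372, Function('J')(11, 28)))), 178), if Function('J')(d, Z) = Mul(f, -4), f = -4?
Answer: 404562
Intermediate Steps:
Function('J')(d, Z) = 16 (Function('J')(d, Z) = Mul(-4, -4) = 16)
Add(Add(-2300, Mul(Add(122, 171), Add(1372, Function('J')(11, 28)))), 178) = Add(Add(-2300, Mul(Add(122, 171), Add(1372, 16))), 178) = Add(Add(-2300, Mul(293, 1388)), 178) = Add(Add(-2300, 406684), 178) = Add(404384, 178) = 404562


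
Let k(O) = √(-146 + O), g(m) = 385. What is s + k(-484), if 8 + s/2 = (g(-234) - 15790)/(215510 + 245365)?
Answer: -493654/30725 + 3*I*√70 ≈ -16.067 + 25.1*I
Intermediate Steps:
s = -493654/30725 (s = -16 + 2*((385 - 15790)/(215510 + 245365)) = -16 + 2*(-15405/460875) = -16 + 2*(-15405*1/460875) = -16 + 2*(-1027/30725) = -16 - 2054/30725 = -493654/30725 ≈ -16.067)
s + k(-484) = -493654/30725 + √(-146 - 484) = -493654/30725 + √(-630) = -493654/30725 + 3*I*√70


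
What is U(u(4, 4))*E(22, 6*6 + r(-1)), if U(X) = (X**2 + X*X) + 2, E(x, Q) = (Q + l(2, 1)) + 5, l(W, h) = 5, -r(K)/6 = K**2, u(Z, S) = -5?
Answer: 2080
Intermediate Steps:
r(K) = -6*K**2
E(x, Q) = 10 + Q (E(x, Q) = (Q + 5) + 5 = (5 + Q) + 5 = 10 + Q)
U(X) = 2 + 2*X**2 (U(X) = (X**2 + X**2) + 2 = 2*X**2 + 2 = 2 + 2*X**2)
U(u(4, 4))*E(22, 6*6 + r(-1)) = (2 + 2*(-5)**2)*(10 + (6*6 - 6*(-1)**2)) = (2 + 2*25)*(10 + (36 - 6*1)) = (2 + 50)*(10 + (36 - 6)) = 52*(10 + 30) = 52*40 = 2080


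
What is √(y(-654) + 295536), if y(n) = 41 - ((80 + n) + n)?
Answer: √296805 ≈ 544.80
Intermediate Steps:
y(n) = -39 - 2*n (y(n) = 41 - (80 + 2*n) = 41 + (-80 - 2*n) = -39 - 2*n)
√(y(-654) + 295536) = √((-39 - 2*(-654)) + 295536) = √((-39 + 1308) + 295536) = √(1269 + 295536) = √296805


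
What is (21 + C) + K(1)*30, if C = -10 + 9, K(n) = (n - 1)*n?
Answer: 20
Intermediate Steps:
K(n) = n*(-1 + n) (K(n) = (-1 + n)*n = n*(-1 + n))
C = -1
(21 + C) + K(1)*30 = (21 - 1) + (1*(-1 + 1))*30 = 20 + (1*0)*30 = 20 + 0*30 = 20 + 0 = 20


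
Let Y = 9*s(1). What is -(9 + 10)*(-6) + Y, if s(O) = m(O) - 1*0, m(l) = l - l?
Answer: 114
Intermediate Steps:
m(l) = 0
s(O) = 0 (s(O) = 0 - 1*0 = 0 + 0 = 0)
Y = 0 (Y = 9*0 = 0)
-(9 + 10)*(-6) + Y = -(9 + 10)*(-6) + 0 = -19*(-6) + 0 = -1*(-114) + 0 = 114 + 0 = 114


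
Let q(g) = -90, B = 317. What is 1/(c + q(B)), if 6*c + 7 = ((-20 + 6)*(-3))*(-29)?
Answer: -6/1765 ≈ -0.0033994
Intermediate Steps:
c = -1225/6 (c = -7/6 + (((-20 + 6)*(-3))*(-29))/6 = -7/6 + (-14*(-3)*(-29))/6 = -7/6 + (42*(-29))/6 = -7/6 + (⅙)*(-1218) = -7/6 - 203 = -1225/6 ≈ -204.17)
1/(c + q(B)) = 1/(-1225/6 - 90) = 1/(-1765/6) = -6/1765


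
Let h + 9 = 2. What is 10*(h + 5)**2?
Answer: 40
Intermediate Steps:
h = -7 (h = -9 + 2 = -7)
10*(h + 5)**2 = 10*(-7 + 5)**2 = 10*(-2)**2 = 10*4 = 40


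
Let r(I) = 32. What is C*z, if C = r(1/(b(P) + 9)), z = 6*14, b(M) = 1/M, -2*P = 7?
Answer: 2688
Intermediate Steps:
P = -7/2 (P = -½*7 = -7/2 ≈ -3.5000)
b(M) = 1/M
z = 84
C = 32
C*z = 32*84 = 2688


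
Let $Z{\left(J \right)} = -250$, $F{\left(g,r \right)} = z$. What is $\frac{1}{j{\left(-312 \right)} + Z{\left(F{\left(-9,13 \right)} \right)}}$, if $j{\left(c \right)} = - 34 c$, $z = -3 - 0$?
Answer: $\frac{1}{10358} \approx 9.6544 \cdot 10^{-5}$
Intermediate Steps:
$z = -3$ ($z = -3 + 0 = -3$)
$F{\left(g,r \right)} = -3$
$\frac{1}{j{\left(-312 \right)} + Z{\left(F{\left(-9,13 \right)} \right)}} = \frac{1}{\left(-34\right) \left(-312\right) - 250} = \frac{1}{10608 - 250} = \frac{1}{10358}$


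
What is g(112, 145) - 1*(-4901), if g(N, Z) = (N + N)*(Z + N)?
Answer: 62469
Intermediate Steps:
g(N, Z) = 2*N*(N + Z) (g(N, Z) = (2*N)*(N + Z) = 2*N*(N + Z))
g(112, 145) - 1*(-4901) = 2*112*(112 + 145) - 1*(-4901) = 2*112*257 + 4901 = 57568 + 4901 = 62469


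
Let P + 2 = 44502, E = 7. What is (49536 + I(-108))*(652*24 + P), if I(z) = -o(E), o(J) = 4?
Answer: 2979250736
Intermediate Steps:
P = 44500 (P = -2 + 44502 = 44500)
I(z) = -4 (I(z) = -1*4 = -4)
(49536 + I(-108))*(652*24 + P) = (49536 - 4)*(652*24 + 44500) = 49532*(15648 + 44500) = 49532*60148 = 2979250736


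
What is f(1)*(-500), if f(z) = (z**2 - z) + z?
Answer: -500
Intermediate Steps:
f(z) = z**2
f(1)*(-500) = 1**2*(-500) = 1*(-500) = -500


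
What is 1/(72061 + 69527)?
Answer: 1/141588 ≈ 7.0627e-6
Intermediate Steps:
1/(72061 + 69527) = 1/141588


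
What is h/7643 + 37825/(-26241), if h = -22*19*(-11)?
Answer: -168440357/200559963 ≈ -0.83985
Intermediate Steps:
h = 4598 (h = -418*(-11) = 4598)
h/7643 + 37825/(-26241) = 4598/7643 + 37825/(-26241) = 4598*(1/7643) + 37825*(-1/26241) = 4598/7643 - 37825/26241 = -168440357/200559963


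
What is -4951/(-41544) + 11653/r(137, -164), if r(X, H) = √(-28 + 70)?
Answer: 4951/41544 + 11653*√42/42 ≈ 1798.2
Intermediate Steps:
r(X, H) = √42
-4951/(-41544) + 11653/r(137, -164) = -4951/(-41544) + 11653/(√42) = -4951*(-1/41544) + 11653*(√42/42) = 4951/41544 + 11653*√42/42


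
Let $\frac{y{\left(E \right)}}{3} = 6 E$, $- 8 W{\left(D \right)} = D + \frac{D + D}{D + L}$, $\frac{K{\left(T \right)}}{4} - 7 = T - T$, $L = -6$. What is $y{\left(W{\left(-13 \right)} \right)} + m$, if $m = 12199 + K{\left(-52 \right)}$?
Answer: $\frac{931241}{76} \approx 12253.0$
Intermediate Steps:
$K{\left(T \right)} = 28$ ($K{\left(T \right)} = 28 + 4 \left(T - T\right) = 28 + 4 \cdot 0 = 28 + 0 = 28$)
$W{\left(D \right)} = - \frac{D}{8} - \frac{D}{4 \left(-6 + D\right)}$ ($W{\left(D \right)} = - \frac{D + \frac{D + D}{D - 6}}{8} = - \frac{D + \frac{2 D}{-6 + D}}{8} = - \frac{D}{8} - \frac{D}{4 \left(-6 + D\right)}$)
$m = 12227$ ($m = 12199 + 28 = 12227$)
$y{\left(E \right)} = 18 E$ ($y{\left(E \right)} = 3 \cdot 6 E = 18 E$)
$y{\left(W{\left(-13 \right)} \right)} + m = 18 \cdot \frac{1}{8} \left(-13\right) \frac{1}{-6 - 13} \left(4 - -13\right) + 12227 = 18 \cdot \frac{1}{8} \left(-13\right) \frac{1}{-19} \left(4 + 13\right) + 12227 = 18 \cdot \frac{1}{8} \left(-13\right) \left(- \frac{1}{19}\right) 17 + 12227 = 18 \cdot \frac{221}{152} + 12227 = \frac{1989}{76} + 12227 = \frac{931241}{76}$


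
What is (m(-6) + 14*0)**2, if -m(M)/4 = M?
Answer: 576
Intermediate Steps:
m(M) = -4*M
(m(-6) + 14*0)**2 = (-4*(-6) + 14*0)**2 = (24 + 0)**2 = 24**2 = 576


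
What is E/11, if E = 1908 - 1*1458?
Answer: 450/11 ≈ 40.909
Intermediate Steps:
E = 450 (E = 1908 - 1458 = 450)
E/11 = 450/11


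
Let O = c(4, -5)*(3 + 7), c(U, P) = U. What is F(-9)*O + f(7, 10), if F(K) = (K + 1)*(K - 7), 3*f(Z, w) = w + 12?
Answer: 15382/3 ≈ 5127.3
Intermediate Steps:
f(Z, w) = 4 + w/3 (f(Z, w) = (w + 12)/3 = (12 + w)/3 = 4 + w/3)
F(K) = (1 + K)*(-7 + K)
O = 40 (O = 4*(3 + 7) = 4*10 = 40)
F(-9)*O + f(7, 10) = (-7 + (-9)**2 - 6*(-9))*40 + (4 + (1/3)*10) = (-7 + 81 + 54)*40 + (4 + 10/3) = 128*40 + 22/3 = 5120 + 22/3 = 15382/3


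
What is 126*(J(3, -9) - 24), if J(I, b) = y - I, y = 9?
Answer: -2268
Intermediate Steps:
J(I, b) = 9 - I
126*(J(3, -9) - 24) = 126*((9 - 1*3) - 24) = 126*((9 - 3) - 24) = 126*(6 - 24) = 126*(-18) = -2268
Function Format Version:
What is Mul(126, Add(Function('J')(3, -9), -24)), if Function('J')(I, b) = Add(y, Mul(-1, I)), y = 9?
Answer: -2268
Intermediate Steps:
Function('J')(I, b) = Add(9, Mul(-1, I))
Mul(126, Add(Function('J')(3, -9), -24)) = Mul(126, Add(Add(9, Mul(-1, 3)), -24)) = Mul(126, Add(Add(9, -3), -24)) = Mul(126, Add(6, -24)) = Mul(126, -18) = -2268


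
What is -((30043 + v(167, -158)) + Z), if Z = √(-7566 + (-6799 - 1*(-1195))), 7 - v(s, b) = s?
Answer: -29883 - I*√13170 ≈ -29883.0 - 114.76*I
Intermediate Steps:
v(s, b) = 7 - s
Z = I*√13170 (Z = √(-7566 + (-6799 + 1195)) = √(-7566 - 5604) = √(-13170) = I*√13170 ≈ 114.76*I)
-((30043 + v(167, -158)) + Z) = -((30043 + (7 - 1*167)) + I*√13170) = -((30043 + (7 - 167)) + I*√13170) = -((30043 - 160) + I*√13170) = -(29883 + I*√13170) = -29883 - I*√13170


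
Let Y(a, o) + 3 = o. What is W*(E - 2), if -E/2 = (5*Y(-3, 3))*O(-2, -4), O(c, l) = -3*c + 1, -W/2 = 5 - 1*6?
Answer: -4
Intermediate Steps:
W = 2 (W = -2*(5 - 1*6) = -2*(5 - 6) = -2*(-1) = 2)
O(c, l) = 1 - 3*c
Y(a, o) = -3 + o
E = 0 (E = -2*5*(-3 + 3)*(1 - 3*(-2)) = -2*5*0*(1 + 6) = -0*7 = -2*0 = 0)
W*(E - 2) = 2*(0 - 2) = 2*(-2) = -4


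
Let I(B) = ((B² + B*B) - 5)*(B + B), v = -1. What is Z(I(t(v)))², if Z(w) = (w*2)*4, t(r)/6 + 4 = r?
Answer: 742354560000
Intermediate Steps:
t(r) = -24 + 6*r
I(B) = 2*B*(-5 + 2*B²) (I(B) = ((B² + B²) - 5)*(2*B) = (2*B² - 5)*(2*B) = (-5 + 2*B²)*(2*B) = 2*B*(-5 + 2*B²))
Z(w) = 8*w (Z(w) = (2*w)*4 = 8*w)
Z(I(t(v)))² = (8*(-10*(-24 + 6*(-1)) + 4*(-24 + 6*(-1))³))² = (8*(-10*(-24 - 6) + 4*(-24 - 6)³))² = (8*(-10*(-30) + 4*(-30)³))² = (8*(300 + 4*(-27000)))² = (8*(300 - 108000))² = (8*(-107700))² = (-861600)² = 742354560000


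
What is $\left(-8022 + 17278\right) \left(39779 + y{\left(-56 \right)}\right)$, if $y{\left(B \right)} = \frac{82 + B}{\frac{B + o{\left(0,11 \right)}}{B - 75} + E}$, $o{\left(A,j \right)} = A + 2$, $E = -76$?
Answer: $\frac{1822914830256}{4951} \approx 3.6819 \cdot 10^{8}$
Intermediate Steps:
$o{\left(A,j \right)} = 2 + A$
$y{\left(B \right)} = \frac{82 + B}{-76 + \frac{2 + B}{-75 + B}}$ ($y{\left(B \right)} = \frac{82 + B}{\frac{B + \left(2 + 0\right)}{B - 75} - 76} = \frac{82 + B}{\frac{B + 2}{-75 + B} - 76} = \frac{82 + B}{\frac{2 + B}{-75 + B} - 76} = \frac{82 + B}{-76 + \frac{2 + B}{-75 + B}}$)
$\left(-8022 + 17278\right) \left(39779 + y{\left(-56 \right)}\right) = \left(-8022 + 17278\right) \left(39779 + \frac{-6150 + \left(-56\right)^{2} + 7 \left(-56\right)}{5702 - -4200}\right) = 9256 \left(39779 + \frac{-6150 + 3136 - 392}{5702 + 4200}\right) = 9256 \left(39779 + \frac{1}{9902} \left(-3406\right)\right) = 9256 \left(39779 - \frac{1703}{4951}\right) = 9256 \cdot \frac{196944126}{4951} = \frac{1822914830256}{4951}$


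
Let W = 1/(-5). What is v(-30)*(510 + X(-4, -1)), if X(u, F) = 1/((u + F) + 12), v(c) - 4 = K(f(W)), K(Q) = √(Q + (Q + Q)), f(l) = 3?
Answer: 3571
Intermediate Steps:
W = -⅕ ≈ -0.20000
K(Q) = √3*√Q (K(Q) = √(Q + 2*Q) = √(3*Q) = √3*√Q)
v(c) = 7 (v(c) = 4 + √3*√3 = 4 + 3 = 7)
X(u, F) = 1/(12 + F + u) (X(u, F) = 1/((F + u) + 12) = 1/(12 + F + u))
v(-30)*(510 + X(-4, -1)) = 7*(510 + 1/(12 - 1 - 4)) = 7*(510 + 1/7) = 7*(510 + ⅐) = 7*(3571/7) = 3571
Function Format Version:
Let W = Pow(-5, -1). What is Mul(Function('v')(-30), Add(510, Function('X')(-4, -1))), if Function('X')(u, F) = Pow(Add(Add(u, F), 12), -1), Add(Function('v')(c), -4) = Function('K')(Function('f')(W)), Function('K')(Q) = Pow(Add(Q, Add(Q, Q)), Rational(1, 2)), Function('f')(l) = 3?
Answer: 3571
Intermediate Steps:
W = Rational(-1, 5) ≈ -0.20000
Function('K')(Q) = Mul(Pow(3, Rational(1, 2)), Pow(Q, Rational(1, 2))) (Function('K')(Q) = Pow(Add(Q, Mul(2, Q)), Rational(1, 2)) = Pow(Mul(3, Q), Rational(1, 2)) = Mul(Pow(3, Rational(1, 2)), Pow(Q, Rational(1, 2))))
Function('v')(c) = 7 (Function('v')(c) = Add(4, Mul(Pow(3, Rational(1, 2)), Pow(3, Rational(1, 2)))) = Add(4, 3) = 7)
Function('X')(u, F) = Pow(Add(12, F, u), -1) (Function('X')(u, F) = Pow(Add(Add(F, u), 12), -1) = Pow(Add(12, F, u), -1))
Mul(Function('v')(-30), Add(510, Function('X')(-4, -1))) = Mul(7, Add(510, Pow(Add(12, -1, -4), -1))) = Mul(7, Add(510, Pow(7, -1))) = Mul(7, Add(510, Rational(1, 7))) = Mul(7, Rational(3571, 7)) = 3571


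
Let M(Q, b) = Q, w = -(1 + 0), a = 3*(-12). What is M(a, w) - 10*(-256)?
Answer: 2524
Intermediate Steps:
a = -36
w = -1 (w = -1*1 = -1)
M(a, w) - 10*(-256) = -36 - 10*(-256) = -36 + 2560 = 2524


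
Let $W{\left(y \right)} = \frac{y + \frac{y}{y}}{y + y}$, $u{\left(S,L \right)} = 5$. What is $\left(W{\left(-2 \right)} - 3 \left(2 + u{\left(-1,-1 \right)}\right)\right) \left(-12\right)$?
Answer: $249$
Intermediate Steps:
$W{\left(y \right)} = \frac{1 + y}{2 y}$ ($W{\left(y \right)} = \frac{y + 1}{2 y} = \left(1 + y\right) \frac{1}{2 y} = \frac{1 + y}{2 y}$)
$\left(W{\left(-2 \right)} - 3 \left(2 + u{\left(-1,-1 \right)}\right)\right) \left(-12\right) = \left(\frac{1 - 2}{2 \left(-2\right)} - 3 \left(2 + 5\right)\right) \left(-12\right) = \left(\frac{1}{2} \left(- \frac{1}{2}\right) \left(-1\right) - 21\right) \left(-12\right) = \left(\frac{1}{4} - 21\right) \left(-12\right) = \left(- \frac{83}{4}\right) \left(-12\right) = 249$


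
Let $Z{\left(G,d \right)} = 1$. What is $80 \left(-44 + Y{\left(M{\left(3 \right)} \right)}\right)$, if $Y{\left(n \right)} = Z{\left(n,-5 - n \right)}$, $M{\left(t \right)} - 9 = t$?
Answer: $-3440$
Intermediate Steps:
$M{\left(t \right)} = 9 + t$
$Y{\left(n \right)} = 1$
$80 \left(-44 + Y{\left(M{\left(3 \right)} \right)}\right) = 80 \left(-44 + 1\right) = 80 \left(-43\right) = -3440$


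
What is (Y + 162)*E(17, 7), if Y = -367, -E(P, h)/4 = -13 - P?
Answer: -24600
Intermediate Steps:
E(P, h) = 52 + 4*P (E(P, h) = -4*(-13 - P) = 52 + 4*P)
(Y + 162)*E(17, 7) = (-367 + 162)*(52 + 4*17) = -205*(52 + 68) = -205*120 = -24600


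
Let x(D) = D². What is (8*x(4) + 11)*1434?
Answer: 199326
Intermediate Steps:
(8*x(4) + 11)*1434 = (8*4² + 11)*1434 = (8*16 + 11)*1434 = (128 + 11)*1434 = 139*1434 = 199326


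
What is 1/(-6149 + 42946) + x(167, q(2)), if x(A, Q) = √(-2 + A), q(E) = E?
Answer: 1/36797 + √165 ≈ 12.845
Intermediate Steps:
1/(-6149 + 42946) + x(167, q(2)) = 1/(-6149 + 42946) + √(-2 + 167) = 1/36797 + √165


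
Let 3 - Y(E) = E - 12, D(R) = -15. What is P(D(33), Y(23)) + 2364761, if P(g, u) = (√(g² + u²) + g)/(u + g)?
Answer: 54389501/23 ≈ 2.3648e+6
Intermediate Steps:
Y(E) = 15 - E (Y(E) = 3 - (E - 12) = 3 - (-12 + E) = 3 + (12 - E) = 15 - E)
P(g, u) = (g + √(g² + u²))/(g + u)
P(D(33), Y(23)) + 2364761 = (-15 + √((-15)² + (15 - 1*23)²))/(-15 + (15 - 1*23)) + 2364761 = (-15 + √(225 + (15 - 23)²))/(-15 + (15 - 23)) + 2364761 = (-15 + √(225 + (-8)²))/(-15 - 8) + 2364761 = (-15 + √(225 + 64))/(-23) + 2364761 = -(-15 + √289)/23 + 2364761 = -(-15 + 17)/23 + 2364761 = -1/23*2 + 2364761 = -2/23 + 2364761 = 54389501/23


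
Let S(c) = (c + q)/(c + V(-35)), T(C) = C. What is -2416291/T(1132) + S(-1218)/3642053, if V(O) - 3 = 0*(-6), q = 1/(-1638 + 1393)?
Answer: -2619617361055490273/1227255679509300 ≈ -2134.5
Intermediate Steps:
q = -1/245 (q = 1/(-245) = -1/245 ≈ -0.0040816)
V(O) = 3 (V(O) = 3 + 0*(-6) = 3 + 0 = 3)
S(c) = (-1/245 + c)/(3 + c) (S(c) = (c - 1/245)/(c + 3) = (-1/245 + c)/(3 + c))
-2416291/T(1132) + S(-1218)/3642053 = -2416291/1132 + ((-1/245 - 1218)/(3 - 1218))/3642053 = -2416291*1/1132 + (-298411/245/(-1215))*(1/3642053) = -2416291/1132 - 1/1215*(-298411/245)*(1/3642053) = -2416291/1132 + (298411/297675)*(1/3642053) = -2416291/1132 + 298411/1084148126775 = -2619617361055490273/1227255679509300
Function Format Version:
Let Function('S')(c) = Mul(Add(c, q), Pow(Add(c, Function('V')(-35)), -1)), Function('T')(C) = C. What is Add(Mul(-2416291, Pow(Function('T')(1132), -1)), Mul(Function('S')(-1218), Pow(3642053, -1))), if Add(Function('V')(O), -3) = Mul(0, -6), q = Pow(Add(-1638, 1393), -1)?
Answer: Rational(-2619617361055490273, 1227255679509300) ≈ -2134.5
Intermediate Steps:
q = Rational(-1, 245) (q = Pow(-245, -1) = Rational(-1, 245) ≈ -0.0040816)
Function('V')(O) = 3 (Function('V')(O) = Add(3, Mul(0, -6)) = Add(3, 0) = 3)
Function('S')(c) = Mul(Pow(Add(3, c), -1), Add(Rational(-1, 245), c)) (Function('S')(c) = Mul(Add(c, Rational(-1, 245)), Pow(Add(c, 3), -1)) = Mul(Add(Rational(-1, 245), c), Pow(Add(3, c), -1)) = Mul(Pow(Add(3, c), -1), Add(Rational(-1, 245), c)))
Add(Mul(-2416291, Pow(Function('T')(1132), -1)), Mul(Function('S')(-1218), Pow(3642053, -1))) = Add(Mul(-2416291, Pow(1132, -1)), Mul(Mul(Pow(Add(3, -1218), -1), Add(Rational(-1, 245), -1218)), Pow(3642053, -1))) = Add(Mul(-2416291, Rational(1, 1132)), Mul(Mul(Pow(-1215, -1), Rational(-298411, 245)), Rational(1, 3642053))) = Add(Rational(-2416291, 1132), Mul(Mul(Rational(-1, 1215), Rational(-298411, 245)), Rational(1, 3642053))) = Add(Rational(-2416291, 1132), Mul(Rational(298411, 297675), Rational(1, 3642053))) = Add(Rational(-2416291, 1132), Rational(298411, 1084148126775)) = Rational(-2619617361055490273, 1227255679509300)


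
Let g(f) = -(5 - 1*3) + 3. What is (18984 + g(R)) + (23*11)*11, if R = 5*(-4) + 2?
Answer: 21768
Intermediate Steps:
R = -18 (R = -20 + 2 = -18)
g(f) = 1 (g(f) = -(5 - 3) + 3 = -1*2 + 3 = -2 + 3 = 1)
(18984 + g(R)) + (23*11)*11 = (18984 + 1) + (23*11)*11 = 18985 + 253*11 = 18985 + 2783 = 21768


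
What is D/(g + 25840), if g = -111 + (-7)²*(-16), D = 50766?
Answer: 16922/8315 ≈ 2.0351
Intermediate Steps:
g = -895 (g = -111 + 49*(-16) = -111 - 784 = -895)
D/(g + 25840) = 50766/(-895 + 25840) = 50766/24945 = 50766*(1/24945) = 16922/8315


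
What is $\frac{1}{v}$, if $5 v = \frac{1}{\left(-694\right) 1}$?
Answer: $-3470$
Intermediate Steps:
$v = - \frac{1}{3470}$ ($v = \frac{1}{5 \left(\left(-694\right) 1\right)} = \frac{1}{5 \left(-694\right)} = \frac{1}{5} \left(- \frac{1}{694}\right) = - \frac{1}{3470} \approx -0.00028818$)
$\frac{1}{v} = \frac{1}{- \frac{1}{3470}} = -3470$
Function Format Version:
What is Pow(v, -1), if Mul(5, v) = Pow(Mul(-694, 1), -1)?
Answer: -3470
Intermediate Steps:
v = Rational(-1, 3470) (v = Mul(Rational(1, 5), Pow(Mul(-694, 1), -1)) = Mul(Rational(1, 5), Pow(-694, -1)) = Mul(Rational(1, 5), Rational(-1, 694)) = Rational(-1, 3470) ≈ -0.00028818)
Pow(v, -1) = Pow(Rational(-1, 3470), -1) = -3470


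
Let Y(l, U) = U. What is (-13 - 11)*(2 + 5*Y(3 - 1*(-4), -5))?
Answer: 552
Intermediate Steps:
(-13 - 11)*(2 + 5*Y(3 - 1*(-4), -5)) = (-13 - 11)*(2 + 5*(-5)) = -24*(2 - 25) = -24*(-23) = 552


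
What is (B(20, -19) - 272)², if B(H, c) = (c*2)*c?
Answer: 202500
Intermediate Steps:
B(H, c) = 2*c² (B(H, c) = (2*c)*c = 2*c²)
(B(20, -19) - 272)² = (2*(-19)² - 272)² = (2*361 - 272)² = (722 - 272)² = 450² = 202500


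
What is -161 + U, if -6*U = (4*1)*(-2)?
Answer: -479/3 ≈ -159.67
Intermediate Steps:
U = 4/3 (U = -4*1*(-2)/6 = -2*(-2)/3 = -1/6*(-8) = 4/3 ≈ 1.3333)
-161 + U = -161 + 4/3 = -479/3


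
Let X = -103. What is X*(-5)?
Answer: 515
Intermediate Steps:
X*(-5) = -103*(-5) = 515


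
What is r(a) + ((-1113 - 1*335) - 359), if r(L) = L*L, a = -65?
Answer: 2418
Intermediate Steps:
r(L) = L²
r(a) + ((-1113 - 1*335) - 359) = (-65)² + ((-1113 - 1*335) - 359) = 4225 + ((-1113 - 335) - 359) = 4225 + (-1448 - 359) = 4225 - 1807 = 2418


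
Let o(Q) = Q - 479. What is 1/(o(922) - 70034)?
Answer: -1/69591 ≈ -1.4370e-5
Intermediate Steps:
o(Q) = -479 + Q
1/(o(922) - 70034) = 1/((-479 + 922) - 70034) = 1/(443 - 70034) = 1/(-69591) = -1/69591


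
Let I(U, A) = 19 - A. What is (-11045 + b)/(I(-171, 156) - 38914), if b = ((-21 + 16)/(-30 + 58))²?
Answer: 8659255/30615984 ≈ 0.28283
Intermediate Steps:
b = 25/784 (b = (-5/28)² = 25/784 ≈ 0.031888)
(-11045 + b)/(I(-171, 156) - 38914) = (-11045 + 25/784)/((19 - 1*156) - 38914) = -8659255/(784*((19 - 156) - 38914)) = -8659255/(784*(-137 - 38914)) = -8659255/784/(-39051) = -8659255/784*(-1/39051) = 8659255/30615984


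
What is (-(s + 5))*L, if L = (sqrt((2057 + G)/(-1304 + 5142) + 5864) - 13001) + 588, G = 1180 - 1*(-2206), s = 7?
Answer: 148956 - 90*sqrt(383995738)/1919 ≈ 1.4804e+5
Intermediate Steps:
G = 3386 (G = 1180 + 2206 = 3386)
L = -12413 + 15*sqrt(383995738)/3838 (L = (sqrt((2057 + 3386)/(-1304 + 5142) + 5864) - 13001) + 588 = (sqrt(5443/3838 + 5864) - 13001) + 588 = (sqrt(22511475/3838) - 13001) + 588 = (15*sqrt(383995738)/3838 - 13001) + 588 = (-13001 + 15*sqrt(383995738)/3838) + 588 = -12413 + 15*sqrt(383995738)/3838 ≈ -12336.)
(-(s + 5))*L = (-(7 + 5))*(-12413 + 15*sqrt(383995738)/3838) = (-1*12)*(-12413 + 15*sqrt(383995738)/3838) = -12*(-12413 + 15*sqrt(383995738)/3838) = 148956 - 90*sqrt(383995738)/1919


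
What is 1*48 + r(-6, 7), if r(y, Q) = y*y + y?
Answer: 78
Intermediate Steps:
r(y, Q) = y + y² (r(y, Q) = y² + y = y + y²)
1*48 + r(-6, 7) = 1*48 - 6*(1 - 6) = 48 - 6*(-5) = 48 + 30 = 78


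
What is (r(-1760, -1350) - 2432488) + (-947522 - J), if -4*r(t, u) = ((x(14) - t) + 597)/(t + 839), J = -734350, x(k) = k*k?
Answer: -3248869629/1228 ≈ -2.6457e+6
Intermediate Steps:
x(k) = k²
r(t, u) = -(793 - t)/(4*(839 + t)) (r(t, u) = -((14² - t) + 597)/(4*(t + 839)) = -((196 - t) + 597)/(4*(839 + t)) = -(793 - t)/(4*(839 + t)))
(r(-1760, -1350) - 2432488) + (-947522 - J) = ((-793 - 1760)/(4*(839 - 1760)) - 2432488) + (-947522 - 1*(-734350)) = ((¼)*(-2553)/(-921) - 2432488) + (-947522 + 734350) = ((¼)*(-1/921)*(-2553) - 2432488) - 213172 = (851/1228 - 2432488) - 213172 = -2987094413/1228 - 213172 = -3248869629/1228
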